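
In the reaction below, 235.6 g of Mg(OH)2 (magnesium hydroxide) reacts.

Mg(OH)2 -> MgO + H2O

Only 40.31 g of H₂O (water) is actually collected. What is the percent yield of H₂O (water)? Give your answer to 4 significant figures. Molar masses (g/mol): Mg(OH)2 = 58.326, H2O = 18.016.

n(Mg(OH)2) = 235.60 g / 58.326 g/mol = 4.0394 mol.
From the equation the Mg(OH)2:H2O mole ratio is 1:1, so n(H2O) = 4.0394 × 1/1 = 4.0394 mol.
Mass of H2O = 4.0394 mol × 18.016 g/mol = 72.773 g.
This is the theoretical yield. Percent yield = 40.31 g / 72.773 g × 100% = 55.391%.

55.39 %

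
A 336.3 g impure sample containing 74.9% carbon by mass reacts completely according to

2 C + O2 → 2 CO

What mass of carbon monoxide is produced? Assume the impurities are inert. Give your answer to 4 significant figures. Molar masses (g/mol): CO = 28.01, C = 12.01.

587.5 g

Mass of pure C = 336.3 g × 0.749 = 251.89 g.
n(C) = 251.89 g / 12.01 g/mol = 20.973 mol.
From the equation the C:CO mole ratio is 2:2, so n(CO) = 20.973 × 2/2 = 20.973 mol.
Mass of CO = 20.973 mol × 28.01 g/mol = 587.46 g.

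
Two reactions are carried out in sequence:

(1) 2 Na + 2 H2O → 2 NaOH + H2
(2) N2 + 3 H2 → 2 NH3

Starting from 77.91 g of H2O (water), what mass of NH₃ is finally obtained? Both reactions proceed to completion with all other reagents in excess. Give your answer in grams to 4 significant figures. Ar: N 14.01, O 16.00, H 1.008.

24.55 g

M(H2O) = 2(1.008) + 16.00 = 18.016 g/mol.
M(NH3) = 14.01 + 3(1.008) = 17.034 g/mol.
n(H2O) = 77.910 / 18.016 = 4.3245 mol.
Step 1 gives a 2:1 ratio of H2O to H2, so n(H2) = 2.1622 mol.
In step 2 the H2:NH3 ratio is 3:2, so n(NH3) = 1.4415 mol.
Mass of NH3 = 1.4415 × 17.034 = 24.554 g.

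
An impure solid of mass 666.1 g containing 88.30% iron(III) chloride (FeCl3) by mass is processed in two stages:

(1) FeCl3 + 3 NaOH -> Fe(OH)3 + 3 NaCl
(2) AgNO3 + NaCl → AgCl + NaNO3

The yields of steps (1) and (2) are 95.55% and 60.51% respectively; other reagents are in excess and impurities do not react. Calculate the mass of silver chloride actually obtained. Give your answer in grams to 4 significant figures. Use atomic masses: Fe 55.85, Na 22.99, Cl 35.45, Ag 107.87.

901.4 g

Pure FeCl3 = 666.1 × 0.8830 = 588.17 g.
M(FeCl3) = 55.85 + 3(35.45) = 162.20 g/mol.
M(AgCl) = 107.87 + 35.45 = 143.32 g/mol.
n(FeCl3) = 588.17 / 162.20 = 3.6262 mol.
Step 1 (FeCl3:NaCl = 1:3): theoretical n(NaCl) = 10.879 mol; at 95.55% yield, n(NaCl) = 10.394 mol.
Step 2 (NaCl:AgCl = 1:1): theoretical n(AgCl) = 10.394 mol, so theoretical mass = 10.394 × 143.32 = 1489.7 g.
At 60.51% yield, actual mass of AgCl = 1489.7 × 0.6051 = 901.44 g.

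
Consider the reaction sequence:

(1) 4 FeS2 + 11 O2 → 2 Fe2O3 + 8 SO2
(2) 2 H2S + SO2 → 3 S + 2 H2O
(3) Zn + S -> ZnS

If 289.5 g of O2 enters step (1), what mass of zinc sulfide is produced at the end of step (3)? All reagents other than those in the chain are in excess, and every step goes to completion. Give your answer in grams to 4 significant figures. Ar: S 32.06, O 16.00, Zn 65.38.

1923 g

M(O2) = 2(16.00) = 32.00 g/mol.
M(ZnS) = 65.38 + 32.06 = 97.44 g/mol.
n(O2) = 289.5 / 32.00 = 9.0469 mol.
Reaction (1): O2→SO2 ratio 11:8 ⇒ n(SO2) = 6.5795 mol.
Reaction (2): SO2→S ratio 1:3 ⇒ n(S) = 19.739 mol.
Reaction (3): S→ZnS ratio 1:1 ⇒ n(ZnS) = 19.739 mol.
Mass of ZnS = 19.739 × 97.44 = 1923.3 g.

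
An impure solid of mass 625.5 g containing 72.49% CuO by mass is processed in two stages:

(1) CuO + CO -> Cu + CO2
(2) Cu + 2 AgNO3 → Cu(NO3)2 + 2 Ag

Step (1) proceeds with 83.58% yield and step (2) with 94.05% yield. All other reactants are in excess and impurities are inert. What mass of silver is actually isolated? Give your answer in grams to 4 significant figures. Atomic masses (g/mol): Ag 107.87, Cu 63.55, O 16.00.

966.6 g

Pure CuO = 625.5 × 0.7249 = 453.42 g.
M(CuO) = 63.55 + 16.00 = 79.55 g/mol.
M(Ag) = 107.87 g/mol.
n(CuO) = 453.42 / 79.55 = 5.6999 mol.
Step 1 (CuO:Cu = 1:1): theoretical n(Cu) = 5.6999 mol; at 83.58% yield, n(Cu) = 4.7640 mol.
Step 2 (Cu:Ag = 1:2): theoretical n(Ag) = 9.5279 mol, so theoretical mass = 9.5279 × 107.87 = 1027.8 g.
At 94.05% yield, actual mass of Ag = 1027.8 × 0.9405 = 966.62 g.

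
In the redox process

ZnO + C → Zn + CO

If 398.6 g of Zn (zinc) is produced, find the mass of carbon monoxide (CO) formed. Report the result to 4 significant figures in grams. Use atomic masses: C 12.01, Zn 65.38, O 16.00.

170.8 g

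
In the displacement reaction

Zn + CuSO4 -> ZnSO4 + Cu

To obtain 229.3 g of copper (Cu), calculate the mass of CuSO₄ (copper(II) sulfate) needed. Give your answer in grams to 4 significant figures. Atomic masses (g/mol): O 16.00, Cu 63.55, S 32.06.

M(Cu) = 63.55 g/mol.
M(CuSO4) = 63.55 + 32.06 + 4(16.00) = 159.61 g/mol.
n(Cu) = 229.30 g / 63.55 g/mol = 3.6082 mol.
From the equation the Cu:CuSO4 mole ratio is 1:1, so n(CuSO4) = 3.6082 × 1/1 = 3.6082 mol.
Mass of CuSO4 = 3.6082 mol × 159.61 g/mol = 575.90 g.

575.9 g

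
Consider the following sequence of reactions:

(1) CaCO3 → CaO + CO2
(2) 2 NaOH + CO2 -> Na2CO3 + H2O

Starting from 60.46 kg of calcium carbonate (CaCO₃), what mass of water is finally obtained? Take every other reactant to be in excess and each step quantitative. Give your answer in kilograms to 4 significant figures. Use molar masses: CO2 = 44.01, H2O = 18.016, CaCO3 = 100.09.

60.46 kg = 60460 g.
n(CaCO3) = 60460 / 100.09 = 604.06 mol.
Step 1 gives a 1:1 ratio of CaCO3 to CO2, so n(CO2) = 604.06 mol.
In step 2 the CO2:H2O ratio is 1:1, so n(H2O) = 604.06 mol.
Mass of H2O = 604.06 × 18.016 = 10883 g = 10.88 kg.

10.88 kg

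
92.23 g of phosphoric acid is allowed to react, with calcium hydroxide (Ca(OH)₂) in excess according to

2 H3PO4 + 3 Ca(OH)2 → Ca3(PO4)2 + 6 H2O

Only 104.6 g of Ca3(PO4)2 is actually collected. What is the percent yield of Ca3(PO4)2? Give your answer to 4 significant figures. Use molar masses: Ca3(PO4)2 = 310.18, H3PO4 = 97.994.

n(H3PO4) = 92.230 g / 97.994 g/mol = 0.94118 mol.
From the equation the H3PO4:Ca3(PO4)2 mole ratio is 2:1, so n(Ca3(PO4)2) = 0.94118 × 1/2 = 0.47059 mol.
Mass of Ca3(PO4)2 = 0.47059 mol × 310.18 g/mol = 145.97 g.
This is the theoretical yield. Percent yield = 104.6 g / 145.97 g × 100% = 71.660%.

71.66 %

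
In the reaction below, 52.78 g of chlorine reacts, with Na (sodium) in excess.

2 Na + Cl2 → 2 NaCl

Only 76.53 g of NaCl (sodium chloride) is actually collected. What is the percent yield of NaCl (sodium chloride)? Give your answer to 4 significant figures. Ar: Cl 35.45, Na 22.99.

M(Cl2) = 2(35.45) = 70.90 g/mol.
M(NaCl) = 22.99 + 35.45 = 58.44 g/mol.
n(Cl2) = 52.780 g / 70.90 g/mol = 0.74443 mol.
From the equation the Cl2:NaCl mole ratio is 1:2, so n(NaCl) = 0.74443 × 2/1 = 1.4889 mol.
Mass of NaCl = 1.4889 mol × 58.44 g/mol = 87.009 g.
This is the theoretical yield. Percent yield = 76.53 g / 87.009 g × 100% = 87.957%.

87.96 %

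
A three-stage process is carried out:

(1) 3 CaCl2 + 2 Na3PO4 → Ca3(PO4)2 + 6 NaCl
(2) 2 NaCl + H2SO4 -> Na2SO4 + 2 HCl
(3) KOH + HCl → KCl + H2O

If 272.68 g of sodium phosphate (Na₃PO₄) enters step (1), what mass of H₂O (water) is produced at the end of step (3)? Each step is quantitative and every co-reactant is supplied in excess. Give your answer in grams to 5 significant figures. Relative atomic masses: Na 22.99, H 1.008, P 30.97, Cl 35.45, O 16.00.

89.898 g

M(Na3PO4) = 3(22.99) + 30.97 + 4(16.00) = 163.94 g/mol.
M(H2O) = 2(1.008) + 16.00 = 18.016 g/mol.
n(Na3PO4) = 272.68 / 163.94 = 1.66329 mol.
Reaction (1): Na3PO4→NaCl ratio 2:6 ⇒ n(NaCl) = 4.98987 mol.
Reaction (2): NaCl→HCl ratio 2:2 ⇒ n(HCl) = 4.98987 mol.
Reaction (3): HCl→H2O ratio 1:1 ⇒ n(H2O) = 4.98987 mol.
Mass of H2O = 4.98987 × 18.016 = 89.8976 g.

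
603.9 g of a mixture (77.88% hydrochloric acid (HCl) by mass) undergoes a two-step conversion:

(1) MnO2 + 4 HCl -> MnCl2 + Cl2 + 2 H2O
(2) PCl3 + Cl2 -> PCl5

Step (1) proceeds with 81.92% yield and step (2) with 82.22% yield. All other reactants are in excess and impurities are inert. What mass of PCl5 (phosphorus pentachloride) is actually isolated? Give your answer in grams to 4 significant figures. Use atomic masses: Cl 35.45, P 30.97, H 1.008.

452.3 g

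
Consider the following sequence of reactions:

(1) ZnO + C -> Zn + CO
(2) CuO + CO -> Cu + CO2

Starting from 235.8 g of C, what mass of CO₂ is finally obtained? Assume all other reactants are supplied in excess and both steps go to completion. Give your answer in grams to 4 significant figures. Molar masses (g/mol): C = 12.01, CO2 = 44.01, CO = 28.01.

864.1 g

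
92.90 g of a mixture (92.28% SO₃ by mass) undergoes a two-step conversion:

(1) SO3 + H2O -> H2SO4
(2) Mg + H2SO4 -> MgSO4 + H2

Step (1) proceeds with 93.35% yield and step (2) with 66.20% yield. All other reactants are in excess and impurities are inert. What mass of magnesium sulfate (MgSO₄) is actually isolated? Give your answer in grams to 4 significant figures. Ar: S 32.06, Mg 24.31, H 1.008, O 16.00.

Pure SO3 = 92.90 × 0.9228 = 85.728 g.
M(SO3) = 32.06 + 3(16.00) = 80.06 g/mol.
M(MgSO4) = 24.31 + 32.06 + 4(16.00) = 120.37 g/mol.
n(SO3) = 85.728 / 80.06 = 1.0708 mol.
Step 1 (SO3:H2SO4 = 1:1): theoretical n(H2SO4) = 1.0708 mol; at 93.35% yield, n(H2SO4) = 0.99959 mol.
Step 2 (H2SO4:MgSO4 = 1:1): theoretical n(MgSO4) = 0.99959 mol, so theoretical mass = 0.99959 × 120.37 = 120.32 g.
At 66.20% yield, actual mass of MgSO4 = 120.32 × 0.6620 = 79.652 g.

79.65 g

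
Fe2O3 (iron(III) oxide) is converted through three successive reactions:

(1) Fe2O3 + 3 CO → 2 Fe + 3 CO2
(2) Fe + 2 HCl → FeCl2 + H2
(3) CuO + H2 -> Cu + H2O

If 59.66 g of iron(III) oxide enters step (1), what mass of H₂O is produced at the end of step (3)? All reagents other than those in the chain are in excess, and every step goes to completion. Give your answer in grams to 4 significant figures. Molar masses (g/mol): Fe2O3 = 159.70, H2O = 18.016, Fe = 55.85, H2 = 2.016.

n(Fe2O3) = 59.66 / 159.70 = 0.37358 mol.
Reaction (1): Fe2O3→Fe ratio 1:2 ⇒ n(Fe) = 0.74715 mol.
Reaction (2): Fe→H2 ratio 1:1 ⇒ n(H2) = 0.74715 mol.
Reaction (3): H2→H2O ratio 1:1 ⇒ n(H2O) = 0.74715 mol.
Mass of H2O = 0.74715 × 18.016 = 13.461 g.

13.46 g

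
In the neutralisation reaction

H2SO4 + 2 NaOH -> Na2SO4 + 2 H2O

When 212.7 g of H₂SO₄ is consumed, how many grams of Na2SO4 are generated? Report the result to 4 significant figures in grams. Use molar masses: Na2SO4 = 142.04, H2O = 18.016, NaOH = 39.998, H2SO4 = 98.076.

n(H2SO4) = 212.70 g / 98.076 g/mol = 2.1687 mol.
From the equation the H2SO4:Na2SO4 mole ratio is 1:1, so n(Na2SO4) = 2.1687 × 1/1 = 2.1687 mol.
Mass of Na2SO4 = 2.1687 mol × 142.04 g/mol = 308.05 g.

308.0 g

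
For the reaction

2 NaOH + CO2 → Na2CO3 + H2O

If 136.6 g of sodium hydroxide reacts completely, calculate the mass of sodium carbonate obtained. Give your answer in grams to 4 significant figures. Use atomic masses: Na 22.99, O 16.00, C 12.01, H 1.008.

M(NaOH) = 22.99 + 16.00 + 1.008 = 39.998 g/mol.
M(Na2CO3) = 2(22.99) + 12.01 + 3(16.00) = 105.99 g/mol.
n(NaOH) = 136.60 g / 39.998 g/mol = 3.4152 mol.
From the equation the NaOH:Na2CO3 mole ratio is 2:1, so n(Na2CO3) = 3.4152 × 1/2 = 1.7076 mol.
Mass of Na2CO3 = 1.7076 mol × 105.99 g/mol = 180.99 g.

181.0 g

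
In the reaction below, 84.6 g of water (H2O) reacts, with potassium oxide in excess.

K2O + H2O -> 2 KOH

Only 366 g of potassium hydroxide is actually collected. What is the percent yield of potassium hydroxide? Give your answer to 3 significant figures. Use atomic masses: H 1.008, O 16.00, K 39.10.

M(H2O) = 2(1.008) + 16.00 = 18.016 g/mol.
M(KOH) = 39.10 + 16.00 + 1.008 = 56.108 g/mol.
n(H2O) = 84.60 g / 18.016 g/mol = 4.696 mol.
From the equation the H2O:KOH mole ratio is 1:2, so n(KOH) = 4.696 × 2/1 = 9.392 mol.
Mass of KOH = 9.392 mol × 56.108 g/mol = 526.9 g.
This is the theoretical yield. Percent yield = 366 g / 526.9 g × 100% = 69.46%.

69.5 %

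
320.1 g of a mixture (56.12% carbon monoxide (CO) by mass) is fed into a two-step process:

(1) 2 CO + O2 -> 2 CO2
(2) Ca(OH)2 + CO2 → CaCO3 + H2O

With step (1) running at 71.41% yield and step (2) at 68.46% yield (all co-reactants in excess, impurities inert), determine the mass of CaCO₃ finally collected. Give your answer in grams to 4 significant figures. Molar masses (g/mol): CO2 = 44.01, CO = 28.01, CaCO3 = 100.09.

313.8 g

Pure CO = 320.1 × 0.5612 = 179.64 g.
n(CO) = 179.64 / 28.01 = 6.4134 mol.
Step 1 (CO:CO2 = 2:2): theoretical n(CO2) = 6.4134 mol; at 71.41% yield, n(CO2) = 4.5798 mol.
Step 2 (CO2:CaCO3 = 1:1): theoretical n(CaCO3) = 4.5798 mol, so theoretical mass = 4.5798 × 100.09 = 458.40 g.
At 68.46% yield, actual mass of CaCO3 = 458.40 × 0.6846 = 313.82 g.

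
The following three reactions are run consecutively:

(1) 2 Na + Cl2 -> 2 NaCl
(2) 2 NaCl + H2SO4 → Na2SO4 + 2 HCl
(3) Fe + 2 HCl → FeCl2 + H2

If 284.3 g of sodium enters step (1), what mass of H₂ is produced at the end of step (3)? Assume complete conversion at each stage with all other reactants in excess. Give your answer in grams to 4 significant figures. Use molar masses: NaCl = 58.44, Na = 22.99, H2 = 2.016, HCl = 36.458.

n(Na) = 284.3 / 22.99 = 12.366 mol.
Reaction (1): Na→NaCl ratio 2:2 ⇒ n(NaCl) = 12.366 mol.
Reaction (2): NaCl→HCl ratio 2:2 ⇒ n(HCl) = 12.366 mol.
Reaction (3): HCl→H2 ratio 2:1 ⇒ n(H2) = 6.1831 mol.
Mass of H2 = 6.1831 × 2.016 = 12.465 g.

12.47 g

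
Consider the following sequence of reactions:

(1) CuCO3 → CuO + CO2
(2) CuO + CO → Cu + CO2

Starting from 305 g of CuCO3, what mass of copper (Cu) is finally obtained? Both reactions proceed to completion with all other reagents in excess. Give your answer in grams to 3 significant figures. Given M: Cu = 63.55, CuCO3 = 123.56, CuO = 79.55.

157 g

n(CuCO3) = 305.0 / 123.56 = 2.468 mol.
Step 1 gives a 1:1 ratio of CuCO3 to CuO, so n(CuO) = 2.468 mol.
In step 2 the CuO:Cu ratio is 1:1, so n(Cu) = 2.468 mol.
Mass of Cu = 2.468 × 63.55 = 156.9 g.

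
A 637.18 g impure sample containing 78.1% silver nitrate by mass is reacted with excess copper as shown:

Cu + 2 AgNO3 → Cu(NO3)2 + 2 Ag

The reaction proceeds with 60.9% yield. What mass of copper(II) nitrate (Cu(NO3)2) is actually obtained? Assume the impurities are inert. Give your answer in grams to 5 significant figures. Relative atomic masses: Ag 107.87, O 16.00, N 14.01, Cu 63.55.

167.31 g

Pure AgNO3 available = 637.18 g × 0.781 = 497.638 g.
M(AgNO3) = 107.87 + 14.01 + 3(16.00) = 169.88 g/mol.
M(Cu(NO3)2) = 63.55 + 2(14.01) + 6(16.00) = 187.57 g/mol.
n(AgNO3) = 497.638 g / 169.88 g/mol = 2.92935 mol.
From the equation the AgNO3:Cu(NO3)2 mole ratio is 2:1, so n(Cu(NO3)2) = 2.92935 × 1/2 = 1.46467 mol.
Mass of Cu(NO3)2 = 1.46467 mol × 187.57 g/mol = 274.729 g.
Actual mass collected = 274.729 g × 0.609 = 167.310 g.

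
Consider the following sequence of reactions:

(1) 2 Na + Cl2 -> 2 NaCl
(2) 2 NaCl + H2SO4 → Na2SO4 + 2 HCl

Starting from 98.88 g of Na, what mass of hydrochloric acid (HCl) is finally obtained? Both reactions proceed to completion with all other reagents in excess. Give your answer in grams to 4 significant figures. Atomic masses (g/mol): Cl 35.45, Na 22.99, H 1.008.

156.8 g

M(Na) = 22.99 g/mol.
M(HCl) = 1.008 + 35.45 = 36.458 g/mol.
n(Na) = 98.880 / 22.99 = 4.3010 mol.
Step 1 gives a 2:2 ratio of Na to NaCl, so n(NaCl) = 4.3010 mol.
In step 2 the NaCl:HCl ratio is 2:2, so n(HCl) = 4.3010 mol.
Mass of HCl = 4.3010 × 36.458 = 156.81 g.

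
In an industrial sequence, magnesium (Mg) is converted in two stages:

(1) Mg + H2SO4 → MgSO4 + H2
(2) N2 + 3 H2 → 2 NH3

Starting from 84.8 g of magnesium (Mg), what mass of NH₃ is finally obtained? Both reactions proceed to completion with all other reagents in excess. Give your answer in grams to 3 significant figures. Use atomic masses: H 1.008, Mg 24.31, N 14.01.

M(Mg) = 24.31 g/mol.
M(NH3) = 14.01 + 3(1.008) = 17.034 g/mol.
n(Mg) = 84.80 / 24.31 = 3.488 mol.
Step 1 gives a 1:1 ratio of Mg to H2, so n(H2) = 3.488 mol.
In step 2 the H2:NH3 ratio is 3:2, so n(NH3) = 2.326 mol.
Mass of NH3 = 2.326 × 17.034 = 39.61 g.

39.6 g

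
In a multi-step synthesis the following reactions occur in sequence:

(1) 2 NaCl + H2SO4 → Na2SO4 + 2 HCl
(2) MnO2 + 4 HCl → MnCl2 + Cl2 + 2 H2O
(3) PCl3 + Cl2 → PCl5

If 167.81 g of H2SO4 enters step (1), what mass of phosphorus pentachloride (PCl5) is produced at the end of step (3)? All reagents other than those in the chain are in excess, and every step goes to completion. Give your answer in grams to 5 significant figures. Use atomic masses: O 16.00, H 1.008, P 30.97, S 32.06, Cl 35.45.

M(H2SO4) = 2(1.008) + 32.06 + 4(16.00) = 98.076 g/mol.
M(PCl5) = 30.97 + 5(35.45) = 208.22 g/mol.
n(H2SO4) = 167.81 / 98.076 = 1.71102 mol.
Reaction (1): H2SO4→HCl ratio 1:2 ⇒ n(HCl) = 3.42204 mol.
Reaction (2): HCl→Cl2 ratio 4:1 ⇒ n(Cl2) = 0.855510 mol.
Reaction (3): Cl2→PCl5 ratio 1:1 ⇒ n(PCl5) = 0.855510 mol.
Mass of PCl5 = 0.855510 × 208.22 = 178.134 g.

178.13 g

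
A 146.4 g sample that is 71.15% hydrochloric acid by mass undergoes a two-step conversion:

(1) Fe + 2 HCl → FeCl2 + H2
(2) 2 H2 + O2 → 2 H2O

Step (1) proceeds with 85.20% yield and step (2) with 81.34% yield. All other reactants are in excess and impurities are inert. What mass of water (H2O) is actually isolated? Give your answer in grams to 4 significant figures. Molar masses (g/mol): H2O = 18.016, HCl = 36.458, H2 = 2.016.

17.84 g

Pure HCl = 146.4 × 0.7115 = 104.16 g.
n(HCl) = 104.16 / 36.458 = 2.8571 mol.
Step 1 (HCl:H2 = 2:1): theoretical n(H2) = 1.4285 mol; at 85.20% yield, n(H2) = 1.2171 mol.
Step 2 (H2:H2O = 2:2): theoretical n(H2O) = 1.2171 mol, so theoretical mass = 1.2171 × 18.016 = 21.928 g.
At 81.34% yield, actual mass of H2O = 21.928 × 0.8134 = 17.836 g.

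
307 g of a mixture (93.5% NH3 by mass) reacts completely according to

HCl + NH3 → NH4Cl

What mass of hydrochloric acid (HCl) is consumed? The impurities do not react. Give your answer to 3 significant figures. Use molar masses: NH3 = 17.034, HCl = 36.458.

614 g

Mass of pure NH3 = 307 g × 0.935 = 287.0 g.
n(NH3) = 287.0 g / 17.034 g/mol = 16.85 mol.
From the equation the NH3:HCl mole ratio is 1:1, so n(HCl) = 16.85 × 1/1 = 16.85 mol.
Mass of HCl = 16.85 mol × 36.458 g/mol = 614.4 g.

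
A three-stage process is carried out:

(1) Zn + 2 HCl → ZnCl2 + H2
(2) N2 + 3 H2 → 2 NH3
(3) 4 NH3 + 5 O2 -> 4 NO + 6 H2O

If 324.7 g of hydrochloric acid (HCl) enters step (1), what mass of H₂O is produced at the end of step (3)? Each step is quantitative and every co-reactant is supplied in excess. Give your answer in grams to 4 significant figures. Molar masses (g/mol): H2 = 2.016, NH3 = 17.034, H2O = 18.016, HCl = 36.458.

n(HCl) = 324.7 / 36.458 = 8.9061 mol.
Reaction (1): HCl→H2 ratio 2:1 ⇒ n(H2) = 4.4531 mol.
Reaction (2): H2→NH3 ratio 3:2 ⇒ n(NH3) = 2.9687 mol.
Reaction (3): NH3→H2O ratio 4:6 ⇒ n(H2O) = 4.4531 mol.
Mass of H2O = 4.4531 × 18.016 = 80.226 g.

80.23 g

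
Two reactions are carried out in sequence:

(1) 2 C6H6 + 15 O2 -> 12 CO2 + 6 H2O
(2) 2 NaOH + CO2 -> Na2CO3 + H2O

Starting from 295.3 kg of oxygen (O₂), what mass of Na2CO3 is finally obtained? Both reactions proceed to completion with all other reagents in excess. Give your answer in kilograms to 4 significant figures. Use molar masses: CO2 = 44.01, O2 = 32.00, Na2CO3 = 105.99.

295.3 kg = 295300 g.
n(O2) = 295300 / 32.00 = 9228.1 mol.
Step 1 gives a 15:12 ratio of O2 to CO2, so n(CO2) = 7382.5 mol.
In step 2 the CO2:Na2CO3 ratio is 1:1, so n(Na2CO3) = 7382.5 mol.
Mass of Na2CO3 = 7382.5 × 105.99 = 782470 g = 782.5 kg.

782.5 kg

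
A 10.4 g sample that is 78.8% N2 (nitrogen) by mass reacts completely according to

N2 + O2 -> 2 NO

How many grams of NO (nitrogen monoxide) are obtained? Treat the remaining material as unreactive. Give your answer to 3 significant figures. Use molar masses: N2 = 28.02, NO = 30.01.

Mass of pure N2 = 10.4 g × 0.788 = 8.195 g.
n(N2) = 8.195 g / 28.02 g/mol = 0.2925 mol.
From the equation the N2:NO mole ratio is 1:2, so n(NO) = 0.2925 × 2/1 = 0.5850 mol.
Mass of NO = 0.5850 mol × 30.01 g/mol = 17.55 g.

17.6 g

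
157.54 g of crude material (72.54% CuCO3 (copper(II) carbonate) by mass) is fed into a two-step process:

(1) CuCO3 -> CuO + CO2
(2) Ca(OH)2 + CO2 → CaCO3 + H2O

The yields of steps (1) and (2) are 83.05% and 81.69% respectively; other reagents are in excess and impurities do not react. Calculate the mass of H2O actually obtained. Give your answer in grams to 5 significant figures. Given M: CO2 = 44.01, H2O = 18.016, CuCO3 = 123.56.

Pure CuCO3 = 157.54 × 0.7254 = 114.280 g.
n(CuCO3) = 114.280 / 123.56 = 0.924891 mol.
Step 1 (CuCO3:CO2 = 1:1): theoretical n(CO2) = 0.924891 mol; at 83.05% yield, n(CO2) = 0.768122 mol.
Step 2 (CO2:H2O = 1:1): theoretical n(H2O) = 0.768122 mol, so theoretical mass = 0.768122 × 18.016 = 13.8385 g.
At 81.69% yield, actual mass of H2O = 13.8385 × 0.8169 = 11.3047 g.

11.305 g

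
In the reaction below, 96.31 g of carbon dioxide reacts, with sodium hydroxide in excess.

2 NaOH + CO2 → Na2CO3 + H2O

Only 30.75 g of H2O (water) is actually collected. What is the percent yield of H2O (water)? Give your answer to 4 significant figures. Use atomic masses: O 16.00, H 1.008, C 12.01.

77.99 %

M(CO2) = 12.01 + 2(16.00) = 44.01 g/mol.
M(H2O) = 2(1.008) + 16.00 = 18.016 g/mol.
n(CO2) = 96.310 g / 44.01 g/mol = 2.1884 mol.
From the equation the CO2:H2O mole ratio is 1:1, so n(H2O) = 2.1884 × 1/1 = 2.1884 mol.
Mass of H2O = 2.1884 mol × 18.016 g/mol = 39.426 g.
This is the theoretical yield. Percent yield = 30.75 g / 39.426 g × 100% = 77.995%.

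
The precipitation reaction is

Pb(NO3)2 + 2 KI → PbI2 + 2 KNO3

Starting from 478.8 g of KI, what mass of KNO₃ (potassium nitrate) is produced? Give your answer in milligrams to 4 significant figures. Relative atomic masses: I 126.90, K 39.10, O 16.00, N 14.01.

M(KI) = 39.10 + 126.90 = 166.00 g/mol.
M(KNO3) = 39.10 + 14.01 + 3(16.00) = 101.11 g/mol.
n(KI) = 478.80 g / 166.00 g/mol = 2.8843 mol.
From the equation the KI:KNO3 mole ratio is 2:2, so n(KNO3) = 2.8843 × 2/2 = 2.8843 mol.
Mass of KNO3 = 2.8843 mol × 101.11 g/mol = 291.64 g.
Converting to mg: 291.64 g = 291600 mg.

291600 mg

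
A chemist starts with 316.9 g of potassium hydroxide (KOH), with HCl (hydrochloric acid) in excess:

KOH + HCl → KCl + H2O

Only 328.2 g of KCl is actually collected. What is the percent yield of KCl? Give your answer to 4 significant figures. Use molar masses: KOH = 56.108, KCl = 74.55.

77.95 %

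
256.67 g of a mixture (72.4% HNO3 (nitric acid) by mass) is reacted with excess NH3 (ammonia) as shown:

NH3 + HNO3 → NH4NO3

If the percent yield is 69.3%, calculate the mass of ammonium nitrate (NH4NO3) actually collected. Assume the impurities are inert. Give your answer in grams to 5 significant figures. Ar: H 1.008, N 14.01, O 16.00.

Pure HNO3 available = 256.67 g × 0.724 = 185.829 g.
M(HNO3) = 1.008 + 14.01 + 3(16.00) = 63.018 g/mol.
M(NH4NO3) = 2(14.01) + 4(1.008) + 3(16.00) = 80.052 g/mol.
n(HNO3) = 185.829 g / 63.018 g/mol = 2.94883 mol.
From the equation the HNO3:NH4NO3 mole ratio is 1:1, so n(NH4NO3) = 2.94883 × 1/1 = 2.94883 mol.
Mass of NH4NO3 = 2.94883 mol × 80.052 g/mol = 236.059 g.
Actual mass collected = 236.059 g × 0.693 = 163.589 g.

163.59 g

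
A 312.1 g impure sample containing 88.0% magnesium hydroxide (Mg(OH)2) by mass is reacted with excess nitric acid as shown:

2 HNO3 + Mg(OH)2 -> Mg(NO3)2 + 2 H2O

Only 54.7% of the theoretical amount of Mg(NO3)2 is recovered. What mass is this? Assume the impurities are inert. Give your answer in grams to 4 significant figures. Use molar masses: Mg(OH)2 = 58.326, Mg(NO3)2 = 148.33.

382.1 g

Pure Mg(OH)2 available = 312.1 g × 0.880 = 274.65 g.
n(Mg(OH)2) = 274.65 g / 58.326 g/mol = 4.7088 mol.
From the equation the Mg(OH)2:Mg(NO3)2 mole ratio is 1:1, so n(Mg(NO3)2) = 4.7088 × 1/1 = 4.7088 mol.
Mass of Mg(NO3)2 = 4.7088 mol × 148.33 g/mol = 698.46 g.
Actual mass collected = 698.46 g × 0.547 = 382.06 g.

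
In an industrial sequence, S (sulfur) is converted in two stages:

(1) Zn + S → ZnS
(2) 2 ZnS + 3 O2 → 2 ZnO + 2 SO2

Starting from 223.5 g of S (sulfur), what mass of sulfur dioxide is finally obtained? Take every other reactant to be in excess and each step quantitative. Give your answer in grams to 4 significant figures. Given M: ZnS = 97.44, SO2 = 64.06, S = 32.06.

n(S) = 223.50 / 32.06 = 6.9713 mol.
Step 1 gives a 1:1 ratio of S to ZnS, so n(ZnS) = 6.9713 mol.
In step 2 the ZnS:SO2 ratio is 2:2, so n(SO2) = 6.9713 mol.
Mass of SO2 = 6.9713 × 64.06 = 446.58 g.

446.6 g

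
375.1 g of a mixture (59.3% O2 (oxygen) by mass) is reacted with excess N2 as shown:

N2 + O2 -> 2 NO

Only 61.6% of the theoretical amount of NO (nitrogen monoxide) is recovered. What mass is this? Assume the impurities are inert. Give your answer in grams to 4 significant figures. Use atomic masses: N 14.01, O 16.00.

Pure O2 available = 375.1 g × 0.593 = 222.43 g.
M(O2) = 2(16.00) = 32.00 g/mol.
M(NO) = 14.01 + 16.00 = 30.01 g/mol.
n(O2) = 222.43 g / 32.00 g/mol = 6.9511 mol.
From the equation the O2:NO mole ratio is 1:2, so n(NO) = 6.9511 × 2/1 = 13.902 mol.
Mass of NO = 13.902 mol × 30.01 g/mol = 417.20 g.
Actual mass collected = 417.20 g × 0.616 = 257.00 g.

257.0 g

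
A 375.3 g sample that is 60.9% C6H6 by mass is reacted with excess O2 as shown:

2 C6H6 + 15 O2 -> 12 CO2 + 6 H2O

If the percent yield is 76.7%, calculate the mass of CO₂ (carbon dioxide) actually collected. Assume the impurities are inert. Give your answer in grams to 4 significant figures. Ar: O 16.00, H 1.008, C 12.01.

592.7 g

Pure C6H6 available = 375.3 g × 0.609 = 228.56 g.
M(C6H6) = 6(12.01) + 6(1.008) = 78.108 g/mol.
M(CO2) = 12.01 + 2(16.00) = 44.01 g/mol.
n(C6H6) = 228.56 g / 78.108 g/mol = 2.9262 mol.
From the equation the C6H6:CO2 mole ratio is 2:12, so n(CO2) = 2.9262 × 12/2 = 17.557 mol.
Mass of CO2 = 17.557 mol × 44.01 g/mol = 772.69 g.
Actual mass collected = 772.69 g × 0.767 = 592.65 g.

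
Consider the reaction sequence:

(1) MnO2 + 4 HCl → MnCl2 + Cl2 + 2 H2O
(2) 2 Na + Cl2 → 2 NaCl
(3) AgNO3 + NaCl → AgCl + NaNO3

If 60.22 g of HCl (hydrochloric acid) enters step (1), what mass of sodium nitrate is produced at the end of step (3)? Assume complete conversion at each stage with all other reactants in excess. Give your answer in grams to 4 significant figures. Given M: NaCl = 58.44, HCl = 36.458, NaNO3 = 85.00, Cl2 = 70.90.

n(HCl) = 60.22 / 36.458 = 1.6518 mol.
Reaction (1): HCl→Cl2 ratio 4:1 ⇒ n(Cl2) = 0.41294 mol.
Reaction (2): Cl2→NaCl ratio 1:2 ⇒ n(NaCl) = 0.82588 mol.
Reaction (3): NaCl→NaNO3 ratio 1:1 ⇒ n(NaNO3) = 0.82588 mol.
Mass of NaNO3 = 0.82588 × 85.00 = 70.200 g.

70.20 g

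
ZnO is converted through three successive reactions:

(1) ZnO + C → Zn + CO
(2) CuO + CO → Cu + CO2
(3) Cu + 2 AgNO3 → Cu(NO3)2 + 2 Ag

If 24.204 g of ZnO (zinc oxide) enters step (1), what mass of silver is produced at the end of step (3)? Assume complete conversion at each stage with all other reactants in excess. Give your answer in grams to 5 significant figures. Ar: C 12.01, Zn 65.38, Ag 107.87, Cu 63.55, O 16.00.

M(ZnO) = 65.38 + 16.00 = 81.38 g/mol.
M(Ag) = 107.87 g/mol.
n(ZnO) = 24.204 / 81.38 = 0.297420 mol.
Reaction (1): ZnO→CO ratio 1:1 ⇒ n(CO) = 0.297420 mol.
Reaction (2): CO→Cu ratio 1:1 ⇒ n(Cu) = 0.297420 mol.
Reaction (3): Cu→Ag ratio 1:2 ⇒ n(Ag) = 0.594839 mol.
Mass of Ag = 0.594839 × 107.87 = 64.1653 g.

64.165 g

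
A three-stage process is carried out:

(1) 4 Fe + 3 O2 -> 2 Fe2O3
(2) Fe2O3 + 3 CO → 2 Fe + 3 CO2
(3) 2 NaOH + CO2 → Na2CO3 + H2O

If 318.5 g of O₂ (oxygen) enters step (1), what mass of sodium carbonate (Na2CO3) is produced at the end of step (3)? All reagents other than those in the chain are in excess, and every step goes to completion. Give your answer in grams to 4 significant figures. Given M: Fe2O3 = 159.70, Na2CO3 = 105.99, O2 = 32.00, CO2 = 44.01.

n(O2) = 318.5 / 32.00 = 9.9531 mol.
Reaction (1): O2→Fe2O3 ratio 3:2 ⇒ n(Fe2O3) = 6.6354 mol.
Reaction (2): Fe2O3→CO2 ratio 1:3 ⇒ n(CO2) = 19.906 mol.
Reaction (3): CO2→Na2CO3 ratio 1:1 ⇒ n(Na2CO3) = 19.906 mol.
Mass of Na2CO3 = 19.906 × 105.99 = 2109.9 g.

2110 g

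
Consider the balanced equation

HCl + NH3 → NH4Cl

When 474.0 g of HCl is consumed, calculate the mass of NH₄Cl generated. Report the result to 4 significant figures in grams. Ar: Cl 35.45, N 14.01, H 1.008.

695.5 g

M(HCl) = 1.008 + 35.45 = 36.458 g/mol.
M(NH4Cl) = 14.01 + 4(1.008) + 35.45 = 53.492 g/mol.
n(HCl) = 474.00 g / 36.458 g/mol = 13.001 mol.
From the equation the HCl:NH4Cl mole ratio is 1:1, so n(NH4Cl) = 13.001 × 1/1 = 13.001 mol.
Mass of NH4Cl = 13.001 mol × 53.492 g/mol = 695.46 g.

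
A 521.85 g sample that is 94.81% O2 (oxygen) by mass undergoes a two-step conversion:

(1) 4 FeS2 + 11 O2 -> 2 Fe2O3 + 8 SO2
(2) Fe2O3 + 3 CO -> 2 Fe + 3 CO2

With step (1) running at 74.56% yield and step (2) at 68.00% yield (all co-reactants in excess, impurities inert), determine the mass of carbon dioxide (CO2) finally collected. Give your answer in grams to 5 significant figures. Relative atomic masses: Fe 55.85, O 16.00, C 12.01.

Pure O2 = 521.85 × 0.9481 = 494.766 g.
M(O2) = 2(16.00) = 32.00 g/mol.
M(CO2) = 12.01 + 2(16.00) = 44.01 g/mol.
n(O2) = 494.766 / 32.00 = 15.4614 mol.
Step 1 (O2:Fe2O3 = 11:2): theoretical n(Fe2O3) = 2.81117 mol; at 74.56% yield, n(Fe2O3) = 2.09601 mol.
Step 2 (Fe2O3:CO2 = 1:3): theoretical n(CO2) = 6.28803 mol, so theoretical mass = 6.28803 × 44.01 = 276.736 g.
At 68.00% yield, actual mass of CO2 = 276.736 × 0.6800 = 188.180 g.

188.18 g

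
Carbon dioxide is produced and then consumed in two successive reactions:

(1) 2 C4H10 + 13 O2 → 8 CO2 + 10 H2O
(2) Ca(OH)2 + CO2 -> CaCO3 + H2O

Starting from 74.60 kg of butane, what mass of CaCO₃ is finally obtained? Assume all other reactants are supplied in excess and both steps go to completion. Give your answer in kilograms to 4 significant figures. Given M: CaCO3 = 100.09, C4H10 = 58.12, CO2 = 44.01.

513.9 kg

74.60 kg = 74600 g.
n(C4H10) = 74600 / 58.12 = 1283.6 mol.
Step 1 gives a 2:8 ratio of C4H10 to CO2, so n(CO2) = 5134.2 mol.
In step 2 the CO2:CaCO3 ratio is 1:1, so n(CaCO3) = 5134.2 mol.
Mass of CaCO3 = 5134.2 × 100.09 = 513880 g = 513.9 kg.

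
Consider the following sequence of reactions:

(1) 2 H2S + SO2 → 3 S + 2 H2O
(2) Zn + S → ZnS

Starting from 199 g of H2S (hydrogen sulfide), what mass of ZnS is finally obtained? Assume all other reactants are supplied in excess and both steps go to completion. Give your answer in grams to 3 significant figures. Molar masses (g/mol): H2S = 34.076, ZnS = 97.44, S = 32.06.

n(H2S) = 199.0 / 34.076 = 5.840 mol.
Step 1 gives a 2:3 ratio of H2S to S, so n(S) = 8.760 mol.
In step 2 the S:ZnS ratio is 1:1, so n(ZnS) = 8.760 mol.
Mass of ZnS = 8.760 × 97.44 = 853.6 g.

854 g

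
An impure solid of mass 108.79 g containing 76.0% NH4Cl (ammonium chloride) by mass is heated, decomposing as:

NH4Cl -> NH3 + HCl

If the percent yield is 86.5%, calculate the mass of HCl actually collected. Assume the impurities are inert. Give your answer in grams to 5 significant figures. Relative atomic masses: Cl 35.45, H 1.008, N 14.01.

Pure NH4Cl available = 108.79 g × 0.760 = 82.6804 g.
M(NH4Cl) = 14.01 + 4(1.008) + 35.45 = 53.492 g/mol.
M(HCl) = 1.008 + 35.45 = 36.458 g/mol.
n(NH4Cl) = 82.6804 g / 53.492 g/mol = 1.54566 mol.
From the equation the NH4Cl:HCl mole ratio is 1:1, so n(HCl) = 1.54566 × 1/1 = 1.54566 mol.
Mass of HCl = 1.54566 mol × 36.458 g/mol = 56.3516 g.
Actual mass collected = 56.3516 g × 0.865 = 48.7442 g.

48.744 g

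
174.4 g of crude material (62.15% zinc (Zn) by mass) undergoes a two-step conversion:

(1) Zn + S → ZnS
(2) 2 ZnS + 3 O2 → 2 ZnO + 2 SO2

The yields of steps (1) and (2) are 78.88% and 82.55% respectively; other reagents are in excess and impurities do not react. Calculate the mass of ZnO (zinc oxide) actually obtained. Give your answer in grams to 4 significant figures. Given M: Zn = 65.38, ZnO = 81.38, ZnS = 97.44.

87.85 g

Pure Zn = 174.4 × 0.6215 = 108.39 g.
n(Zn) = 108.39 / 65.38 = 1.6578 mol.
Step 1 (Zn:ZnS = 1:1): theoretical n(ZnS) = 1.6578 mol; at 78.88% yield, n(ZnS) = 1.3077 mol.
Step 2 (ZnS:ZnO = 2:2): theoretical n(ZnO) = 1.3077 mol, so theoretical mass = 1.3077 × 81.38 = 106.42 g.
At 82.55% yield, actual mass of ZnO = 106.42 × 0.8255 = 87.851 g.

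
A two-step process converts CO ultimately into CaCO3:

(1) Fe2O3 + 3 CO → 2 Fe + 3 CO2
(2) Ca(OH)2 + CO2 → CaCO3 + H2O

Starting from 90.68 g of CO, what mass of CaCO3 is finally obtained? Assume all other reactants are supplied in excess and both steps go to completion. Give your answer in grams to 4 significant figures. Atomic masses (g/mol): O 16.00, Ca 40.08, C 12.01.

324.0 g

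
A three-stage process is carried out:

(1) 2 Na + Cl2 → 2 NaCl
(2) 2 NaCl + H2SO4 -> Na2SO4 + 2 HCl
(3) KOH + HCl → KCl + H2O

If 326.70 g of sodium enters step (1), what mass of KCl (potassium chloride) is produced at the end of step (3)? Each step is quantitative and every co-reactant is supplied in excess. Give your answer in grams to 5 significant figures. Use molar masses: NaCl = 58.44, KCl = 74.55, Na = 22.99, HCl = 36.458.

1059.4 g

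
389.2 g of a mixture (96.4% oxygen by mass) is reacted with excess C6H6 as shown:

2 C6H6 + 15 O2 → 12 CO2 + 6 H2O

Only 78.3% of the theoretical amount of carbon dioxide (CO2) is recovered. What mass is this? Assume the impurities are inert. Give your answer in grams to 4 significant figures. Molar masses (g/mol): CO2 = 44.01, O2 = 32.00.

323.2 g

Pure O2 available = 389.2 g × 0.964 = 375.19 g.
n(O2) = 375.19 g / 32.00 g/mol = 11.725 mol.
From the equation the O2:CO2 mole ratio is 15:12, so n(CO2) = 11.725 × 12/15 = 9.3797 mol.
Mass of CO2 = 9.3797 mol × 44.01 g/mol = 412.80 g.
Actual mass collected = 412.80 g × 0.783 = 323.22 g.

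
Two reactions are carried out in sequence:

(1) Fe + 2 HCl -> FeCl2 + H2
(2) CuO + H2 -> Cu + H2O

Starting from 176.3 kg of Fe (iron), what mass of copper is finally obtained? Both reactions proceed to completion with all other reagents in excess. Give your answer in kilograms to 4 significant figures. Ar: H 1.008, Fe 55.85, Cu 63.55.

M(Fe) = 55.85 g/mol.
M(Cu) = 63.55 g/mol.
176.3 kg = 176300 g.
n(Fe) = 176300 / 55.85 = 3156.7 mol.
Step 1 gives a 1:1 ratio of Fe to H2, so n(H2) = 3156.7 mol.
In step 2 the H2:Cu ratio is 1:1, so n(Cu) = 3156.7 mol.
Mass of Cu = 3156.7 × 63.55 = 200610 g = 200.6 kg.

200.6 kg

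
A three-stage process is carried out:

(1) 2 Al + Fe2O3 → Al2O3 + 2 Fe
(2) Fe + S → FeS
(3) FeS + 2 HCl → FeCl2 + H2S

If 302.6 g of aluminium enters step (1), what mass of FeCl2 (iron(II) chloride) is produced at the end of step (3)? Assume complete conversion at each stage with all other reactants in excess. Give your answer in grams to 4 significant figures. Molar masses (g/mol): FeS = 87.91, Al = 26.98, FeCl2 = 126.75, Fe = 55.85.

1422 g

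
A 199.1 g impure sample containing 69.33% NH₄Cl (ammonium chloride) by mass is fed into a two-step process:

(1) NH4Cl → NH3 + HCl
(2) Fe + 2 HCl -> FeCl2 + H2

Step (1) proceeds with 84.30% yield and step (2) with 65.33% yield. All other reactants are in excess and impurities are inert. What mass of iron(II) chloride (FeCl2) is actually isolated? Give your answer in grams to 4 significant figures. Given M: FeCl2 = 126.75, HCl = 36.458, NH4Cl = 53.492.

Pure NH4Cl = 199.1 × 0.6933 = 138.04 g.
n(NH4Cl) = 138.04 / 53.492 = 2.5805 mol.
Step 1 (NH4Cl:HCl = 1:1): theoretical n(HCl) = 2.5805 mol; at 84.30% yield, n(HCl) = 2.1754 mol.
Step 2 (HCl:FeCl2 = 2:1): theoretical n(FeCl2) = 1.0877 mol, so theoretical mass = 1.0877 × 126.75 = 137.86 g.
At 65.33% yield, actual mass of FeCl2 = 137.86 × 0.6533 = 90.066 g.

90.07 g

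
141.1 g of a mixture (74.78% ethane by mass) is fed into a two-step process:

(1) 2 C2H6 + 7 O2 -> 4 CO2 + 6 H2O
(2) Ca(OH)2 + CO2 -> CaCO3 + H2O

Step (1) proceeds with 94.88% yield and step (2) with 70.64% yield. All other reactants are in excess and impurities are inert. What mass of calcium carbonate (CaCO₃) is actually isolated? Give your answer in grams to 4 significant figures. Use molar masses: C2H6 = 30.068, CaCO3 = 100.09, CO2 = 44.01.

470.8 g

Pure C2H6 = 141.1 × 0.7478 = 105.51 g.
n(C2H6) = 105.51 / 30.068 = 3.5092 mol.
Step 1 (C2H6:CO2 = 2:4): theoretical n(CO2) = 7.0184 mol; at 94.88% yield, n(CO2) = 6.6591 mol.
Step 2 (CO2:CaCO3 = 1:1): theoretical n(CaCO3) = 6.6591 mol, so theoretical mass = 6.6591 × 100.09 = 666.50 g.
At 70.64% yield, actual mass of CaCO3 = 666.50 × 0.7064 = 470.82 g.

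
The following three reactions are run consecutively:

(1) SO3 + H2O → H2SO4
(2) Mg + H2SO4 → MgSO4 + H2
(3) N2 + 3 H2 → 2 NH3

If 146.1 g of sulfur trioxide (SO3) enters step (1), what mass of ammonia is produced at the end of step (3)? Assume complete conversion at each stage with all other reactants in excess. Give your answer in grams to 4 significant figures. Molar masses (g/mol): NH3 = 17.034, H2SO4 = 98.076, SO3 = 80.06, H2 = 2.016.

n(SO3) = 146.1 / 80.06 = 1.8249 mol.
Reaction (1): SO3→H2SO4 ratio 1:1 ⇒ n(H2SO4) = 1.8249 mol.
Reaction (2): H2SO4→H2 ratio 1:1 ⇒ n(H2) = 1.8249 mol.
Reaction (3): H2→NH3 ratio 3:2 ⇒ n(NH3) = 1.2166 mol.
Mass of NH3 = 1.2166 × 17.034 = 20.723 g.

20.72 g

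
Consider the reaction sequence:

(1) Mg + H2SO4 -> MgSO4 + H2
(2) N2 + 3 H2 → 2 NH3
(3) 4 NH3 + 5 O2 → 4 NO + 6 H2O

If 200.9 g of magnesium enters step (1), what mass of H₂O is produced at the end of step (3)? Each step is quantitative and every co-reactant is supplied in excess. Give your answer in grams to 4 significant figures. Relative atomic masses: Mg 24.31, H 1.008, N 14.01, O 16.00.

M(Mg) = 24.31 g/mol.
M(H2O) = 2(1.008) + 16.00 = 18.016 g/mol.
n(Mg) = 200.9 / 24.31 = 8.2641 mol.
Reaction (1): Mg→H2 ratio 1:1 ⇒ n(H2) = 8.2641 mol.
Reaction (2): H2→NH3 ratio 3:2 ⇒ n(NH3) = 5.5094 mol.
Reaction (3): NH3→H2O ratio 4:6 ⇒ n(H2O) = 8.2641 mol.
Mass of H2O = 8.2641 × 18.016 = 148.89 g.

148.9 g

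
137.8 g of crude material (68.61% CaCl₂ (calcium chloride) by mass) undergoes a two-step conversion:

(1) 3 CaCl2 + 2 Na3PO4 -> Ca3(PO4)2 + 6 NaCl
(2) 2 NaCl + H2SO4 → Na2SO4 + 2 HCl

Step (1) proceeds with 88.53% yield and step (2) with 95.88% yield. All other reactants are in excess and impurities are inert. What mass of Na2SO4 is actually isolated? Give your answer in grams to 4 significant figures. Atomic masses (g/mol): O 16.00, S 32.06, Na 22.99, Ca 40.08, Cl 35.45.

102.7 g

Pure CaCl2 = 137.8 × 0.6861 = 94.545 g.
M(CaCl2) = 40.08 + 2(35.45) = 110.98 g/mol.
M(Na2SO4) = 2(22.99) + 32.06 + 4(16.00) = 142.04 g/mol.
n(CaCl2) = 94.545 / 110.98 = 0.85191 mol.
Step 1 (CaCl2:NaCl = 3:6): theoretical n(NaCl) = 1.7038 mol; at 88.53% yield, n(NaCl) = 1.5084 mol.
Step 2 (NaCl:Na2SO4 = 2:1): theoretical n(Na2SO4) = 0.75419 mol, so theoretical mass = 0.75419 × 142.04 = 107.13 g.
At 95.88% yield, actual mass of Na2SO4 = 107.13 × 0.9588 = 102.71 g.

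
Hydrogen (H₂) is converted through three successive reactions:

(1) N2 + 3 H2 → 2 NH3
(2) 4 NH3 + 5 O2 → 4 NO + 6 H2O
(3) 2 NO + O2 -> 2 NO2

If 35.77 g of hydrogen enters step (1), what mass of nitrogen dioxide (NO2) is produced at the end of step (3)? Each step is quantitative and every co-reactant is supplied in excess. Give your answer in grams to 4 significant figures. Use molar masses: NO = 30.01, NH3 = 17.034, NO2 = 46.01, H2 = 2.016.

544.2 g

n(H2) = 35.77 / 2.016 = 17.743 mol.
Reaction (1): H2→NH3 ratio 3:2 ⇒ n(NH3) = 11.829 mol.
Reaction (2): NH3→NO ratio 4:4 ⇒ n(NO) = 11.829 mol.
Reaction (3): NO→NO2 ratio 2:2 ⇒ n(NO2) = 11.829 mol.
Mass of NO2 = 11.829 × 46.01 = 544.24 g.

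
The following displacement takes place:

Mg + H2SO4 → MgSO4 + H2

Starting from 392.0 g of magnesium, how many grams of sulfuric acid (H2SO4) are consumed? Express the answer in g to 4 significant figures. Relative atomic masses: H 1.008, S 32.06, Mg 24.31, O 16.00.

M(Mg) = 24.31 g/mol.
M(H2SO4) = 2(1.008) + 32.06 + 4(16.00) = 98.076 g/mol.
n(Mg) = 392.00 g / 24.31 g/mol = 16.125 mol.
From the equation the Mg:H2SO4 mole ratio is 1:1, so n(H2SO4) = 16.125 × 1/1 = 16.125 mol.
Mass of H2SO4 = 16.125 mol × 98.076 g/mol = 1581.5 g.

1581 g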